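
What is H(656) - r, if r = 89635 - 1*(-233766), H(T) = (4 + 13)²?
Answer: -323112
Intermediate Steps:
H(T) = 289 (H(T) = 17² = 289)
r = 323401 (r = 89635 + 233766 = 323401)
H(656) - r = 289 - 1*323401 = 289 - 323401 = -323112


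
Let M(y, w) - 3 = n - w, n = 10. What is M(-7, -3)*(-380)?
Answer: -6080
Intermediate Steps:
M(y, w) = 13 - w (M(y, w) = 3 + (10 - w) = 13 - w)
M(-7, -3)*(-380) = (13 - 1*(-3))*(-380) = (13 + 3)*(-380) = 16*(-380) = -6080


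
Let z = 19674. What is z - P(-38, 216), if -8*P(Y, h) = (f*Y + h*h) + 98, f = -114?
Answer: 104239/4 ≈ 26060.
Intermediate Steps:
P(Y, h) = -49/4 - h²/8 + 57*Y/4 (P(Y, h) = -((-114*Y + h*h) + 98)/8 = -((-114*Y + h²) + 98)/8 = -((h² - 114*Y) + 98)/8 = -(98 + h² - 114*Y)/8 = -49/4 - h²/8 + 57*Y/4)
z - P(-38, 216) = 19674 - (-49/4 - ⅛*216² + (57/4)*(-38)) = 19674 - (-49/4 - ⅛*46656 - 1083/2) = 19674 - (-49/4 - 5832 - 1083/2) = 19674 - 1*(-25543/4) = 19674 + 25543/4 = 104239/4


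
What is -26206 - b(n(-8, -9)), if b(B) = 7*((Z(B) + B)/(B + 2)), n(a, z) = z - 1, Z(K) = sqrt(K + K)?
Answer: -104859/4 + 7*I*sqrt(5)/4 ≈ -26215.0 + 3.9131*I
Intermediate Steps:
Z(K) = sqrt(2)*sqrt(K) (Z(K) = sqrt(2*K) = sqrt(2)*sqrt(K))
n(a, z) = -1 + z
b(B) = 7*(B + sqrt(2)*sqrt(B))/(2 + B) (b(B) = 7*((sqrt(2)*sqrt(B) + B)/(B + 2)) = 7*((B + sqrt(2)*sqrt(B))/(2 + B)) = 7*(B + sqrt(2)*sqrt(B))/(2 + B))
-26206 - b(n(-8, -9)) = -26206 - 7*((-1 - 9) + sqrt(2)*sqrt(-1 - 9))/(2 + (-1 - 9)) = -26206 - 7*(-10 + sqrt(2)*sqrt(-10))/(2 - 10) = -26206 - 7*(-10 + sqrt(2)*(I*sqrt(10)))/(-8) = -26206 - 7*(-1)*(-10 + 2*I*sqrt(5))/8 = -26206 - (35/4 - 7*I*sqrt(5)/4) = -26206 + (-35/4 + 7*I*sqrt(5)/4) = -104859/4 + 7*I*sqrt(5)/4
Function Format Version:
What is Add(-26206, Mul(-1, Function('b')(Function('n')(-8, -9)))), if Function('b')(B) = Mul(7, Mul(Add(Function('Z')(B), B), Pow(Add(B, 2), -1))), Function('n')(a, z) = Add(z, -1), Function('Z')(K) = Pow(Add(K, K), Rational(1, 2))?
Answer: Add(Rational(-104859, 4), Mul(Rational(7, 4), I, Pow(5, Rational(1, 2)))) ≈ Add(-26215., Mul(3.9131, I))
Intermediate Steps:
Function('Z')(K) = Mul(Pow(2, Rational(1, 2)), Pow(K, Rational(1, 2))) (Function('Z')(K) = Pow(Mul(2, K), Rational(1, 2)) = Mul(Pow(2, Rational(1, 2)), Pow(K, Rational(1, 2))))
Function('n')(a, z) = Add(-1, z)
Function('b')(B) = Mul(7, Pow(Add(2, B), -1), Add(B, Mul(Pow(2, Rational(1, 2)), Pow(B, Rational(1, 2))))) (Function('b')(B) = Mul(7, Mul(Add(Mul(Pow(2, Rational(1, 2)), Pow(B, Rational(1, 2))), B), Pow(Add(B, 2), -1))) = Mul(7, Mul(Add(B, Mul(Pow(2, Rational(1, 2)), Pow(B, Rational(1, 2)))), Pow(Add(2, B), -1))) = Mul(7, Mul(Pow(Add(2, B), -1), Add(B, Mul(Pow(2, Rational(1, 2)), Pow(B, Rational(1, 2)))))) = Mul(7, Pow(Add(2, B), -1), Add(B, Mul(Pow(2, Rational(1, 2)), Pow(B, Rational(1, 2))))))
Add(-26206, Mul(-1, Function('b')(Function('n')(-8, -9)))) = Add(-26206, Mul(-1, Mul(7, Pow(Add(2, Add(-1, -9)), -1), Add(Add(-1, -9), Mul(Pow(2, Rational(1, 2)), Pow(Add(-1, -9), Rational(1, 2))))))) = Add(-26206, Mul(-1, Mul(7, Pow(Add(2, -10), -1), Add(-10, Mul(Pow(2, Rational(1, 2)), Pow(-10, Rational(1, 2))))))) = Add(-26206, Mul(-1, Mul(7, Pow(-8, -1), Add(-10, Mul(Pow(2, Rational(1, 2)), Mul(I, Pow(10, Rational(1, 2)))))))) = Add(-26206, Mul(-1, Mul(7, Rational(-1, 8), Add(-10, Mul(2, I, Pow(5, Rational(1, 2))))))) = Add(-26206, Mul(-1, Add(Rational(35, 4), Mul(Rational(-7, 4), I, Pow(5, Rational(1, 2)))))) = Add(-26206, Add(Rational(-35, 4), Mul(Rational(7, 4), I, Pow(5, Rational(1, 2))))) = Add(Rational(-104859, 4), Mul(Rational(7, 4), I, Pow(5, Rational(1, 2))))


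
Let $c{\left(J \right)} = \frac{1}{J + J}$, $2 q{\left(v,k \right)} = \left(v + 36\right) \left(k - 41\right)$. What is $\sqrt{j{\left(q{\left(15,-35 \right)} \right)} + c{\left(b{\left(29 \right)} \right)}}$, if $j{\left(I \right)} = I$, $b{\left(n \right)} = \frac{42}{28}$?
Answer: $\frac{i \sqrt{17439}}{3} \approx 44.019 i$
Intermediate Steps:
$q{\left(v,k \right)} = \frac{\left(-41 + k\right) \left(36 + v\right)}{2}$ ($q{\left(v,k \right)} = \frac{\left(v + 36\right) \left(k - 41\right)}{2} = \frac{\left(36 + v\right) \left(-41 + k\right)}{2} = \frac{\left(-41 + k\right) \left(36 + v\right)}{2}$)
$b{\left(n \right)} = \frac{3}{2}$ ($b{\left(n \right)} = 42 \cdot \frac{1}{28} = \frac{3}{2}$)
$c{\left(J \right)} = \frac{1}{2 J}$
$\sqrt{j{\left(q{\left(15,-35 \right)} \right)} + c{\left(b{\left(29 \right)} \right)}} = \sqrt{\left(-738 + 18 \left(-35\right) - \frac{615}{2} + \frac{1}{2} \left(-35\right) 15\right) + \frac{1}{2 \cdot \frac{3}{2}}} = \sqrt{\left(-738 - 630 - \frac{615}{2} - \frac{525}{2}\right) + \frac{1}{2} \cdot \frac{2}{3}} = \sqrt{-1938 + \frac{1}{3}} = \sqrt{- \frac{5813}{3}} = \frac{i \sqrt{17439}}{3}$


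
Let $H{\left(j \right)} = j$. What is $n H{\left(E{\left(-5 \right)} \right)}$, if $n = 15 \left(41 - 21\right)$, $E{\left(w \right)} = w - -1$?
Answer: $-1200$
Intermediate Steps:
$E{\left(w \right)} = 1 + w$ ($E{\left(w \right)} = w + 1 = 1 + w$)
$n = 300$ ($n = 15 \cdot 20 = 300$)
$n H{\left(E{\left(-5 \right)} \right)} = 300 \left(1 - 5\right) = 300 \left(-4\right) = -1200$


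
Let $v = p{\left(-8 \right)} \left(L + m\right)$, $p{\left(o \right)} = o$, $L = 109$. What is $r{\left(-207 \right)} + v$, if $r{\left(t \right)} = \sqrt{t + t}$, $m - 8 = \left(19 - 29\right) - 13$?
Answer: $-752 + 3 i \sqrt{46} \approx -752.0 + 20.347 i$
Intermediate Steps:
$m = -15$ ($m = 8 + \left(\left(19 - 29\right) - 13\right) = 8 - 23 = -15$)
$r{\left(t \right)} = \sqrt{2} \sqrt{t}$ ($r{\left(t \right)} = \sqrt{2 t} = \sqrt{2} \sqrt{t}$)
$v = -752$ ($v = - 8 \left(109 - 15\right) = \left(-8\right) 94 = -752$)
$r{\left(-207 \right)} + v = \sqrt{2} \sqrt{-207} - 752 = \sqrt{2} \cdot 3 i \sqrt{23} - 752 = 3 i \sqrt{46} - 752 = -752 + 3 i \sqrt{46}$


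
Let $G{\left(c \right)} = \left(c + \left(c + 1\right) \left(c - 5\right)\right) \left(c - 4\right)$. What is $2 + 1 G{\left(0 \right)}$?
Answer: $22$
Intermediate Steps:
$G{\left(c \right)} = \left(-4 + c\right) \left(c + \left(1 + c\right) \left(-5 + c\right)\right)$ ($G{\left(c \right)} = \left(c + \left(1 + c\right) \left(-5 + c\right)\right) \left(-4 + c\right) = \left(-4 + c\right) \left(c + \left(1 + c\right) \left(-5 + c\right)\right)$)
$2 + 1 G{\left(0 \right)} = 2 + 1 \left(20 + 0^{3} - 7 \cdot 0^{2} + 7 \cdot 0\right) = 2 + 1 \left(20 + 0 - 0 + 0\right) = 2 + 1 \left(20 + 0 + 0 + 0\right) = 2 + 1 \cdot 20 = 2 + 20 = 22$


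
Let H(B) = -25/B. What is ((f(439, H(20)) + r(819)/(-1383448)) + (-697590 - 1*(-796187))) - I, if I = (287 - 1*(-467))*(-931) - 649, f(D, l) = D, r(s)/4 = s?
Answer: 277263384239/345862 ≈ 8.0166e+5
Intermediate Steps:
r(s) = 4*s
I = -702623 (I = (287 + 467)*(-931) - 649 = 754*(-931) - 649 = -701974 - 649 = -702623)
((f(439, H(20)) + r(819)/(-1383448)) + (-697590 - 1*(-796187))) - I = ((439 + (4*819)/(-1383448)) + (-697590 - 1*(-796187))) - 1*(-702623) = ((439 + 3276*(-1/1383448)) + (-697590 + 796187)) + 702623 = ((439 - 819/345862) + 98597) + 702623 = (151832599/345862 + 98597) + 702623 = 34252788213/345862 + 702623 = 277263384239/345862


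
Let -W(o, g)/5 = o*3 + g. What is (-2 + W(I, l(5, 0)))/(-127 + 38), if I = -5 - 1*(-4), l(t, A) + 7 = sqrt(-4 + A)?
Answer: -48/89 + 10*I/89 ≈ -0.53933 + 0.11236*I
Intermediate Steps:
l(t, A) = -7 + sqrt(-4 + A)
I = -1 (I = -5 + 4 = -1)
W(o, g) = -15*o - 5*g (W(o, g) = -5*(o*3 + g) = -5*(3*o + g) = -5*(g + 3*o) = -15*o - 5*g)
(-2 + W(I, l(5, 0)))/(-127 + 38) = (-2 + (-15*(-1) - 5*(-7 + sqrt(-4 + 0))))/(-127 + 38) = (-2 + (15 - 5*(-7 + sqrt(-4))))/(-89) = (-2 + (15 - 5*(-7 + 2*I)))*(-1/89) = (-2 + (15 + (35 - 10*I)))*(-1/89) = (-2 + (50 - 10*I))*(-1/89) = (48 - 10*I)*(-1/89) = -48/89 + 10*I/89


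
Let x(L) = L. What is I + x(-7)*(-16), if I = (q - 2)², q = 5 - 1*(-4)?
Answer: 161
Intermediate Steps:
q = 9 (q = 5 + 4 = 9)
I = 49 (I = (9 - 2)² = 7² = 49)
I + x(-7)*(-16) = 49 - 7*(-16) = 49 + 112 = 161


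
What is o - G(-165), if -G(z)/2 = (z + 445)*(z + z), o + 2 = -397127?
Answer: -581929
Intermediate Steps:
o = -397129 (o = -2 - 397127 = -397129)
G(z) = -4*z*(445 + z) (G(z) = -2*(z + 445)*(z + z) = -2*(445 + z)*2*z = -4*z*(445 + z))
o - G(-165) = -397129 - (-4)*(-165)*(445 - 165) = -397129 - (-4)*(-165)*280 = -397129 - 1*184800 = -397129 - 184800 = -581929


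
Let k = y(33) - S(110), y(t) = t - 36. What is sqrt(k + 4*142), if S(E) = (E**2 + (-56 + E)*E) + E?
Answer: I*sqrt(17585) ≈ 132.61*I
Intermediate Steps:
S(E) = E + E**2 + E*(-56 + E) (S(E) = (E**2 + E*(-56 + E)) + E = E + E**2 + E*(-56 + E))
y(t) = -36 + t
k = -18153 (k = (-36 + 33) - 110*(-55 + 2*110) = -3 - 110*(-55 + 220) = -3 - 110*165 = -3 - 1*18150 = -3 - 18150 = -18153)
sqrt(k + 4*142) = sqrt(-18153 + 4*142) = sqrt(-18153 + 568) = sqrt(-17585) = I*sqrt(17585)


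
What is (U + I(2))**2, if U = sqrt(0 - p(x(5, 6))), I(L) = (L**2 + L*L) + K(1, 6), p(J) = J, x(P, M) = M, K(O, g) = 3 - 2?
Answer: (9 + I*sqrt(6))**2 ≈ 75.0 + 44.091*I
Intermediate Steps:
K(O, g) = 1
I(L) = 1 + 2*L**2 (I(L) = (L**2 + L*L) + 1 = (L**2 + L**2) + 1 = 2*L**2 + 1 = 1 + 2*L**2)
U = I*sqrt(6) (U = sqrt(0 - 1*6) = sqrt(0 - 6) = sqrt(-6) = I*sqrt(6) ≈ 2.4495*I)
(U + I(2))**2 = (I*sqrt(6) + (1 + 2*2**2))**2 = (I*sqrt(6) + (1 + 2*4))**2 = (I*sqrt(6) + (1 + 8))**2 = (I*sqrt(6) + 9)**2 = (9 + I*sqrt(6))**2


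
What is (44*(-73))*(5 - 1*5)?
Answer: 0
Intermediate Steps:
(44*(-73))*(5 - 1*5) = -3212*(5 - 5) = -3212*0 = 0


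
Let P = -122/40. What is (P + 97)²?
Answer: 3530641/400 ≈ 8826.6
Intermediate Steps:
P = -61/20 (P = -122*1/40 = -61/20 ≈ -3.0500)
(P + 97)² = (-61/20 + 97)² = (1879/20)² = 3530641/400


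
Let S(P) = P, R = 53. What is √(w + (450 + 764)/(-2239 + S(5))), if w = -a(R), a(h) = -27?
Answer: 4*√2063099/1117 ≈ 5.1436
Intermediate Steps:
w = 27 (w = -1*(-27) = 27)
√(w + (450 + 764)/(-2239 + S(5))) = √(27 + (450 + 764)/(-2239 + 5)) = √(27 + 1214/(-2234)) = √(27 + 1214*(-1/2234)) = √(27 - 607/1117) = √(29552/1117) = 4*√2063099/1117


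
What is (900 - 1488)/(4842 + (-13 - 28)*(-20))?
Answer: -294/2831 ≈ -0.10385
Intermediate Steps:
(900 - 1488)/(4842 + (-13 - 28)*(-20)) = -588/(4842 - 41*(-20)) = -588/(4842 + 820) = -588/5662 = -588*1/5662 = -294/2831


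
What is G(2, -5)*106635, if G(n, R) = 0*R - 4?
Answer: -426540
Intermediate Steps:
G(n, R) = -4 (G(n, R) = 0 - 4 = -4)
G(2, -5)*106635 = -4*106635 = -426540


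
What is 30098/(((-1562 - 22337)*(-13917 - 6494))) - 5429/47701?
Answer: -2646844008083/23268666527789 ≈ -0.11375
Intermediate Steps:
30098/(((-1562 - 22337)*(-13917 - 6494))) - 5429/47701 = 30098/((-23899*(-20411))) - 5429*1/47701 = 30098/487802489 - 5429/47701 = -2646844008083/23268666527789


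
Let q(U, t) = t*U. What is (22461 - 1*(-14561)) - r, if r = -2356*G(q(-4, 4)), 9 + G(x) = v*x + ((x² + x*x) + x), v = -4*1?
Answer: 1335178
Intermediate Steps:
v = -4
q(U, t) = U*t
G(x) = -9 - 3*x + 2*x² (G(x) = -9 + (-4*x + ((x² + x*x) + x)) = -9 + (-4*x + ((x² + x²) + x)) = -9 + (-4*x + (2*x² + x)) = -9 + (-4*x + (x + 2*x²)) = -9 + (-3*x + 2*x²) = -9 - 3*x + 2*x²)
r = -1298156 (r = -2356*(-9 - (-12)*4 + 2*(-4*4)²) = -2356*(-9 - 3*(-16) + 2*(-16)²) = -2356*(-9 + 48 + 2*256) = -2356*(-9 + 48 + 512) = -2356*551 = -1298156)
(22461 - 1*(-14561)) - r = (22461 - 1*(-14561)) - 1*(-1298156) = (22461 + 14561) + 1298156 = 37022 + 1298156 = 1335178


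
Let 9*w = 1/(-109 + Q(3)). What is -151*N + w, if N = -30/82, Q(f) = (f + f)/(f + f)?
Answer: 2201539/39852 ≈ 55.243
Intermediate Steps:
Q(f) = 1 (Q(f) = (2*f)/((2*f)) = (2*f)*(1/(2*f)) = 1)
w = -1/972 (w = 1/(9*(-109 + 1)) = (⅑)/(-108) = (⅑)*(-1/108) = -1/972 ≈ -0.0010288)
N = -15/41 (N = -30*1/82 = -15/41 ≈ -0.36585)
-151*N + w = -151*(-15/41) - 1/972 = 2265/41 - 1/972 = 2201539/39852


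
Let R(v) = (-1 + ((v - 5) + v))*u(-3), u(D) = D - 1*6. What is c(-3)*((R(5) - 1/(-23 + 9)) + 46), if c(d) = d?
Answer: -423/14 ≈ -30.214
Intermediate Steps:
u(D) = -6 + D (u(D) = D - 6 = -6 + D)
R(v) = 54 - 18*v (R(v) = (-1 + ((v - 5) + v))*(-6 - 3) = (-1 + ((-5 + v) + v))*(-9) = (-1 + (-5 + 2*v))*(-9) = (-6 + 2*v)*(-9) = 54 - 18*v)
c(-3)*((R(5) - 1/(-23 + 9)) + 46) = -3*(((54 - 18*5) - 1/(-23 + 9)) + 46) = -3*(((54 - 90) - 1/(-14)) + 46) = -3*((-36 - 1*(-1/14)) + 46) = -3*((-36 + 1/14) + 46) = -3*(-503/14 + 46) = -3*141/14 = -423/14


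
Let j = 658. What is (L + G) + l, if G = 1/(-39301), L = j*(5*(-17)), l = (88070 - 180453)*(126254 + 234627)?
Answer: -1310268825698254/39301 ≈ -3.3339e+10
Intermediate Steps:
l = -33339269423 (l = -92383*360881 = -33339269423)
L = -55930 (L = 658*(5*(-17)) = 658*(-85) = -55930)
G = -1/39301 ≈ -2.5445e-5
(L + G) + l = (-55930 - 1/39301) - 33339269423 = -2198104931/39301 - 33339269423 = -1310268825698254/39301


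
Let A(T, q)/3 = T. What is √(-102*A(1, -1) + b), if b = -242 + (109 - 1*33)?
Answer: 2*I*√118 ≈ 21.726*I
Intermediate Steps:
A(T, q) = 3*T
b = -166 (b = -242 + (109 - 33) = -242 + 76 = -166)
√(-102*A(1, -1) + b) = √(-306 - 166) = √(-472) = 2*I*√118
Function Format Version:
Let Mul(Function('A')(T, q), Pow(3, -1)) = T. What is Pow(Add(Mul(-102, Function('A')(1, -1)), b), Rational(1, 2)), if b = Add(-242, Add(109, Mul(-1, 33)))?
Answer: Mul(2, I, Pow(118, Rational(1, 2))) ≈ Mul(21.726, I)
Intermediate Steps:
Function('A')(T, q) = Mul(3, T)
b = -166 (b = Add(-242, Add(109, -33)) = Add(-242, 76) = -166)
Pow(Add(Mul(-102, Function('A')(1, -1)), b), Rational(1, 2)) = Pow(Add(Mul(-102, Mul(3, 1)), -166), Rational(1, 2)) = Pow(Add(Mul(-102, 3), -166), Rational(1, 2)) = Pow(Add(-306, -166), Rational(1, 2)) = Pow(-472, Rational(1, 2)) = Mul(2, I, Pow(118, Rational(1, 2)))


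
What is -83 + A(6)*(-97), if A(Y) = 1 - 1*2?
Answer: 14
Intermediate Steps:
A(Y) = -1 (A(Y) = 1 - 2 = -1)
-83 + A(6)*(-97) = -83 - 1*(-97) = -83 + 97 = 14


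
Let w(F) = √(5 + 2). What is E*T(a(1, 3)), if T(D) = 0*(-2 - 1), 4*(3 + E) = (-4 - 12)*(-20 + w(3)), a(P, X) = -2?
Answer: 0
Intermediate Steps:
w(F) = √7
E = 77 - 4*√7 (E = -3 + ((-4 - 12)*(-20 + √7))/4 = -3 + (-16*(-20 + √7))/4 = -3 + (320 - 16*√7)/4 = -3 + (80 - 4*√7) = 77 - 4*√7 ≈ 66.417)
T(D) = 0 (T(D) = 0*(-3) = 0)
E*T(a(1, 3)) = (77 - 4*√7)*0 = 0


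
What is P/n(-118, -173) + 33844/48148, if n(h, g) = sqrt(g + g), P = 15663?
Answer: 8461/12037 - 15663*I*sqrt(346)/346 ≈ 0.70292 - 842.05*I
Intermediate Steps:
n(h, g) = sqrt(2)*sqrt(g) (n(h, g) = sqrt(2*g) = sqrt(2)*sqrt(g))
P/n(-118, -173) + 33844/48148 = 15663/((sqrt(2)*sqrt(-173))) + 33844/48148 = 15663/((sqrt(2)*(I*sqrt(173)))) + 33844*(1/48148) = 15663/((I*sqrt(346))) + 8461/12037 = 15663*(-I*sqrt(346)/346) + 8461/12037 = -15663*I*sqrt(346)/346 + 8461/12037 = 8461/12037 - 15663*I*sqrt(346)/346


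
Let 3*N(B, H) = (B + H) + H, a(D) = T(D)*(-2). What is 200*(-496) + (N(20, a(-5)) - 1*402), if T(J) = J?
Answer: -298766/3 ≈ -99589.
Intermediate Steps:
a(D) = -2*D (a(D) = D*(-2) = -2*D)
N(B, H) = B/3 + 2*H/3 (N(B, H) = ((B + H) + H)/3 = (B + 2*H)/3 = B/3 + 2*H/3)
200*(-496) + (N(20, a(-5)) - 1*402) = 200*(-496) + (((⅓)*20 + 2*(-2*(-5))/3) - 1*402) = -99200 + ((20/3 + (⅔)*10) - 402) = -99200 + ((20/3 + 20/3) - 402) = -99200 + (40/3 - 402) = -99200 - 1166/3 = -298766/3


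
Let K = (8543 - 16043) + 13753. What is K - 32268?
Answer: -26015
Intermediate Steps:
K = 6253 (K = -7500 + 13753 = 6253)
K - 32268 = 6253 - 32268 = -26015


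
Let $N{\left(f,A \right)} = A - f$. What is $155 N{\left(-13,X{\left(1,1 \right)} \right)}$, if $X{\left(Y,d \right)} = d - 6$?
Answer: $1240$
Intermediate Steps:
$X{\left(Y,d \right)} = -6 + d$ ($X{\left(Y,d \right)} = d - 6 = -6 + d$)
$155 N{\left(-13,X{\left(1,1 \right)} \right)} = 155 \left(\left(-6 + 1\right) - -13\right) = 155 \left(-5 + 13\right) = 155 \cdot 8 = 1240$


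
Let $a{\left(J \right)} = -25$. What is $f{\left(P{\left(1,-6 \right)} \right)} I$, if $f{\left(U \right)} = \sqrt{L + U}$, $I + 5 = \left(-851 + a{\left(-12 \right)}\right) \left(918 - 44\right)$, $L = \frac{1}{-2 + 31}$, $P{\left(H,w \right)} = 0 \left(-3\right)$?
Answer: $- 26401 \sqrt{29} \approx -1.4217 \cdot 10^{5}$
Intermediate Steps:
$P{\left(H,w \right)} = 0$
$L = \frac{1}{29} \approx 0.034483$
$I = -765629$ ($I = -5 + \left(-851 - 25\right) \left(918 - 44\right) = -5 - 765624 = -765629$)
$f{\left(U \right)} = \sqrt{\frac{1}{29} + U}$
$f{\left(P{\left(1,-6 \right)} \right)} I = \frac{\sqrt{29 + 841 \cdot 0}}{29} \left(-765629\right) = \frac{\sqrt{29 + 0}}{29} \left(-765629\right) = \frac{\sqrt{29}}{29} \left(-765629\right) = - 26401 \sqrt{29}$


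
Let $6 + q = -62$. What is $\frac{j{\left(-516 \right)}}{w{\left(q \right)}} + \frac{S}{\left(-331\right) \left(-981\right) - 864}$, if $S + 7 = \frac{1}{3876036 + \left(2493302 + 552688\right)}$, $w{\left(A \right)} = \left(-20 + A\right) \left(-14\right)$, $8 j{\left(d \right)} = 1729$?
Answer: $\frac{276813041478293}{1578140857231488} \approx 0.1754$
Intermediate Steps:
$q = -68$ ($q = -6 - 62 = -68$)
$j{\left(d \right)} = \frac{1729}{8}$ ($j{\left(d \right)} = \frac{1}{8} \cdot 1729 = \frac{1729}{8}$)
$w{\left(A \right)} = 280 - 14 A$
$S = - \frac{48454181}{6922026}$ ($S = -7 + \frac{1}{3876036 + \left(2493302 + 552688\right)} = -7 + \frac{1}{3876036 + 3045990} = -7 + \frac{1}{6922026} = - \frac{48454181}{6922026} \approx -7.0$)
$\frac{j{\left(-516 \right)}}{w{\left(q \right)}} + \frac{S}{\left(-331\right) \left(-981\right) - 864} = \frac{1729}{8 \left(280 - -952\right)} - \frac{48454181}{6922026 \left(\left(-331\right) \left(-981\right) - 864\right)} = \frac{1729}{8 \left(280 + 952\right)} - \frac{48454181}{6922026 \left(324711 - 864\right)} = \frac{1729}{8 \cdot 1232} - \frac{48454181}{6922026 \cdot 323847} = \frac{1729}{8} \cdot \frac{1}{1232} - \frac{48454181}{2241677354022} = \frac{247}{1408} - \frac{48454181}{2241677354022} = \frac{276813041478293}{1578140857231488}$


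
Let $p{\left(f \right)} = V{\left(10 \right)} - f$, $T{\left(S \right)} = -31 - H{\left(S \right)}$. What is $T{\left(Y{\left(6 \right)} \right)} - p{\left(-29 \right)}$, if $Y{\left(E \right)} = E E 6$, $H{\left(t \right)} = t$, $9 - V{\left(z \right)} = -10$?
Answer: $-295$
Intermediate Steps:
$V{\left(z \right)} = 19$ ($V{\left(z \right)} = 9 - -10 = 9 + 10 = 19$)
$Y{\left(E \right)} = 6 E^{2}$ ($Y{\left(E \right)} = E^{2} \cdot 6 = 6 E^{2}$)
$T{\left(S \right)} = -31 - S$
$p{\left(f \right)} = 19 - f$
$T{\left(Y{\left(6 \right)} \right)} - p{\left(-29 \right)} = \left(-31 - 6 \cdot 6^{2}\right) - \left(19 - -29\right) = \left(-31 - 6 \cdot 36\right) - \left(19 + 29\right) = \left(-31 - 216\right) - 48 = -247 - 48 = -295$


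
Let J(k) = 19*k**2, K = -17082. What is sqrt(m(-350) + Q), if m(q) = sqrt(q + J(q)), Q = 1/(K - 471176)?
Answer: sqrt(-488258 + 1191979372820*sqrt(93086))/488258 ≈ 39.058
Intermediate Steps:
Q = -1/488258 (Q = 1/(-17082 - 471176) = 1/(-488258) = -1/488258 ≈ -2.0481e-6)
m(q) = sqrt(q + 19*q**2)
sqrt(m(-350) + Q) = sqrt(sqrt(-350*(1 + 19*(-350))) - 1/488258) = sqrt(sqrt(-350*(1 - 6650)) - 1/488258) = sqrt(sqrt(-350*(-6649)) - 1/488258) = sqrt(sqrt(2327150) - 1/488258) = sqrt(5*sqrt(93086) - 1/488258) = sqrt(-1/488258 + 5*sqrt(93086))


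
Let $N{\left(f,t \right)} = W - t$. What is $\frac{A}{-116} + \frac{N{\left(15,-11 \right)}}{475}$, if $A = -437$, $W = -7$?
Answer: $\frac{208039}{55100} \approx 3.7757$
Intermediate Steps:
$N{\left(f,t \right)} = -7 - t$
$\frac{A}{-116} + \frac{N{\left(15,-11 \right)}}{475} = - \frac{437}{-116} + \frac{-7 - -11}{475} = \left(-437\right) \left(- \frac{1}{116}\right) + \left(-7 + 11\right) \frac{1}{475} = \frac{437}{116} + 4 \cdot \frac{1}{475} = \frac{437}{116} + \frac{4}{475} = \frac{208039}{55100}$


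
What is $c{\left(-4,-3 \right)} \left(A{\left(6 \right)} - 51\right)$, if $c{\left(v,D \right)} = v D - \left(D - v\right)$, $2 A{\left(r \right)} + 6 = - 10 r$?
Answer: $-924$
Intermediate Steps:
$A{\left(r \right)} = -3 - 5 r$ ($A{\left(r \right)} = -3 + \frac{\left(-10\right) r}{2} = -3 - 5 r$)
$c{\left(v,D \right)} = v - D + D v$ ($c{\left(v,D \right)} = D v - \left(D - v\right) = v - D + D v$)
$c{\left(-4,-3 \right)} \left(A{\left(6 \right)} - 51\right) = \left(-4 - -3 - -12\right) \left(\left(-3 - 30\right) - 51\right) = \left(-4 + 3 + 12\right) \left(\left(-3 - 30\right) - 51\right) = 11 \left(-33 - 51\right) = 11 \left(-84\right) = -924$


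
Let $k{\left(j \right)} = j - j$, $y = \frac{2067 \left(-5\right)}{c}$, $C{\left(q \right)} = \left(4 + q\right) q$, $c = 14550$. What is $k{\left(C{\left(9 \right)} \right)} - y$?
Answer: $\frac{689}{970} \approx 0.71031$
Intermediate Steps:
$C{\left(q \right)} = q \left(4 + q\right)$
$y = - \frac{689}{970}$ ($y = \frac{2067 \left(-5\right)}{14550} = \left(-10335\right) \frac{1}{14550} = - \frac{689}{970} \approx -0.71031$)
$k{\left(j \right)} = 0$
$k{\left(C{\left(9 \right)} \right)} - y = 0 - - \frac{689}{970} = 0 + \frac{689}{970} = \frac{689}{970}$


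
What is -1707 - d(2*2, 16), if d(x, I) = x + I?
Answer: -1727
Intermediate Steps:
d(x, I) = I + x
-1707 - d(2*2, 16) = -1707 - (16 + 2*2) = -1707 - (16 + 4) = -1707 - 1*20 = -1707 - 20 = -1727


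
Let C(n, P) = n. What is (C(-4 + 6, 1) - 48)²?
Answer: 2116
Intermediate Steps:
(C(-4 + 6, 1) - 48)² = ((-4 + 6) - 48)² = (2 - 48)² = (-46)² = 2116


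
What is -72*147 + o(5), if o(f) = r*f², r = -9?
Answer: -10809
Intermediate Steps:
o(f) = -9*f²
-72*147 + o(5) = -72*147 - 9*5² = -10584 - 9*25 = -10584 - 225 = -10809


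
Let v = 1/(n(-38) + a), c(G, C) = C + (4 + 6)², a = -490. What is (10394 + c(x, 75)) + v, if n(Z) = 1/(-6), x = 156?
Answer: 31083423/2941 ≈ 10569.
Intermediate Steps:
n(Z) = -⅙
c(G, C) = 100 + C (c(G, C) = C + 10² = C + 100 = 100 + C)
v = -6/2941 (v = 1/(-⅙ - 490) = 1/(-2941/6) = -6/2941 ≈ -0.0020401)
(10394 + c(x, 75)) + v = (10394 + (100 + 75)) - 6/2941 = (10394 + 175) - 6/2941 = 10569 - 6/2941 = 31083423/2941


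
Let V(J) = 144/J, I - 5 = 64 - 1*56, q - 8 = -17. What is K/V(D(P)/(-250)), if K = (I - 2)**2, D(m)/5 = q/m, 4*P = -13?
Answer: -121/2600 ≈ -0.046538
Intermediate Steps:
q = -9 (q = 8 - 17 = -9)
P = -13/4 (P = (1/4)*(-13) = -13/4 ≈ -3.2500)
I = 13 (I = 5 + (64 - 1*56) = 5 + (64 - 56) = 5 + 8 = 13)
D(m) = -45/m (D(m) = 5*(-9/m) = -45/m)
K = 121 (K = (13 - 2)**2 = 11**2 = 121)
K/V(D(P)/(-250)) = 121/((144/((-45/(-13/4)/(-250))))) = 121/((144/((-45*(-4/13)*(-1/250))))) = 121/((144/(((180/13)*(-1/250))))) = 121/((144/(-18/325))) = 121/((144*(-325/18))) = 121/(-2600) = 121*(-1/2600) = -121/2600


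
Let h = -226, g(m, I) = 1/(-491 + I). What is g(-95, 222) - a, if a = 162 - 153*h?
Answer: -9345061/269 ≈ -34740.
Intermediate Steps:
a = 34740 (a = 162 - 153*(-226) = 162 + 34578 = 34740)
g(-95, 222) - a = 1/(-491 + 222) - 1*34740 = 1/(-269) - 34740 = -1/269 - 34740 = -9345061/269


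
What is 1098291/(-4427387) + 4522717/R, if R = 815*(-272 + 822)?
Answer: 19531509509729/1984576222750 ≈ 9.8416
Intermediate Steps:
R = 448250 (R = 815*550 = 448250)
1098291/(-4427387) + 4522717/R = 1098291/(-4427387) + 4522717/448250 = 1098291*(-1/4427387) + 4522717*(1/448250) = -1098291/4427387 + 4522717/448250 = 19531509509729/1984576222750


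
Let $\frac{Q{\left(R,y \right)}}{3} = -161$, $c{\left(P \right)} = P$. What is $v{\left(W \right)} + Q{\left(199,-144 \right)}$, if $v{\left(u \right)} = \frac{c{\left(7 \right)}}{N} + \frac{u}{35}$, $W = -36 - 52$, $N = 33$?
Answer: $- \frac{560524}{1155} \approx -485.3$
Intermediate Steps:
$Q{\left(R,y \right)} = -483$ ($Q{\left(R,y \right)} = 3 \left(-161\right) = -483$)
$W = -88$ ($W = -36 - 52 = -88$)
$v{\left(u \right)} = \frac{7}{33} + \frac{u}{35}$
$v{\left(W \right)} + Q{\left(199,-144 \right)} = \left(\frac{7}{33} + \frac{1}{35} \left(-88\right)\right) - 483 = \left(\frac{7}{33} - \frac{88}{35}\right) - 483 = - \frac{2659}{1155} - 483 = - \frac{560524}{1155}$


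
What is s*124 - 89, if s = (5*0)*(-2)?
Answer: -89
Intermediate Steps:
s = 0 (s = 0*(-2) = 0)
s*124 - 89 = 0*124 - 89 = 0 - 89 = -89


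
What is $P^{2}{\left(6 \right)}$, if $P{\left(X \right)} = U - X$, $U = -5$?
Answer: $121$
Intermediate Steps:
$P{\left(X \right)} = -5 - X$
$P^{2}{\left(6 \right)} = \left(-5 - 6\right)^{2} = \left(-11\right)^{2} = 121$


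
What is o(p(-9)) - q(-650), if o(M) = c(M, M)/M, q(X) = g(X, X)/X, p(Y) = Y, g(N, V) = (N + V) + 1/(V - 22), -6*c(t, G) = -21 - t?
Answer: -2912003/1310400 ≈ -2.2222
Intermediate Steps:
c(t, G) = 7/2 + t/6 (c(t, G) = -(-21 - t)/6 = 7/2 + t/6)
g(N, V) = N + V + 1/(-22 + V) (g(N, V) = (N + V) + 1/(-22 + V) = N + V + 1/(-22 + V))
q(X) = (1 - 44*X + 2*X²)/(X*(-22 + X)) (q(X) = ((1 + X² - 22*X - 22*X + X*X)/(-22 + X))/X = ((1 + X² - 22*X - 22*X + X²)/(-22 + X))/X = ((1 - 44*X + 2*X²)/(-22 + X))/X = (1 - 44*X + 2*X²)/(X*(-22 + X)))
o(M) = (7/2 + M/6)/M
o(p(-9)) - q(-650) = (⅙)*(21 - 9)/(-9) - (1 - 44*(-650) + 2*(-650)²)/((-650)*(-22 - 650)) = (⅙)*(-⅑)*12 - (-1)*(1 + 28600 + 2*422500)/(650*(-672)) = -2/9 - (-1)*(-1)*(1 + 28600 + 845000)/(650*672) = -2/9 - (-1)*(-1)*873601/(650*672) = -2/9 - 1*873601/436800 = -2/9 - 873601/436800 = -2912003/1310400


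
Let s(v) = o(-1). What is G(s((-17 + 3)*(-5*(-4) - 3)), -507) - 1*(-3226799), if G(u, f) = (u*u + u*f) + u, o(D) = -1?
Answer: 3227306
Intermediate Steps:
s(v) = -1
G(u, f) = u + u**2 + f*u (G(u, f) = (u**2 + f*u) + u = u + u**2 + f*u)
G(s((-17 + 3)*(-5*(-4) - 3)), -507) - 1*(-3226799) = -(1 - 507 - 1) - 1*(-3226799) = -1*(-507) + 3226799 = 507 + 3226799 = 3227306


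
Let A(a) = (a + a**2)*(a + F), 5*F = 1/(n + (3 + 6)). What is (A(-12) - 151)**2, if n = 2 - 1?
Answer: 1875669481/625 ≈ 3.0011e+6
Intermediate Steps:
n = 1
F = 1/50 (F = 1/(5*(1 + (3 + 6))) = 1/(5*(1 + 9)) = (1/5)/10 = (1/5)*(1/10) = 1/50 ≈ 0.020000)
A(a) = (1/50 + a)*(a + a**2) (A(a) = (a + a**2)*(a + 1/50) = (a + a**2)*(1/50 + a) = (1/50 + a)*(a + a**2))
(A(-12) - 151)**2 = ((1/50)*(-12)*(1 + 50*(-12)**2 + 51*(-12)) - 151)**2 = ((1/50)*(-12)*(1 + 50*144 - 612) - 151)**2 = ((1/50)*(-12)*(1 + 7200 - 612) - 151)**2 = ((1/50)*(-12)*6589 - 151)**2 = (-39534/25 - 151)**2 = (-43309/25)**2 = 1875669481/625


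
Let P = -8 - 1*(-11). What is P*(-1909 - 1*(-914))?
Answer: -2985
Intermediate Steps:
P = 3 (P = -8 + 11 = 3)
P*(-1909 - 1*(-914)) = 3*(-1909 - 1*(-914)) = 3*(-1909 + 914) = 3*(-995) = -2985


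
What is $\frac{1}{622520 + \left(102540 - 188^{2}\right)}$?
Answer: $\frac{1}{689716} \approx 1.4499 \cdot 10^{-6}$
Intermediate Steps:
$\frac{1}{622520 + \left(102540 - 188^{2}\right)} = \frac{1}{622520 + \left(102540 - 35344\right)} = \frac{1}{622520 + 67196} = \frac{1}{689716}$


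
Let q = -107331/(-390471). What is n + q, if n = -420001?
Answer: -54666034380/130157 ≈ -4.2000e+5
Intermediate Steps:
q = 35777/130157 (q = -107331*(-1/390471) = 35777/130157 ≈ 0.27488)
n + q = -420001 + 35777/130157 = -54666034380/130157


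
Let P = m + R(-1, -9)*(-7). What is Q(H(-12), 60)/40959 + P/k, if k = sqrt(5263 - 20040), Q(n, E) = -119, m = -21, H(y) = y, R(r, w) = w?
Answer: -119/40959 - 6*I*sqrt(14777)/2111 ≈ -0.0029053 - 0.34551*I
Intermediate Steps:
P = 42 (P = -21 - 9*(-7) = -21 + 63 = 42)
k = I*sqrt(14777) (k = sqrt(-14777) = I*sqrt(14777) ≈ 121.56*I)
Q(H(-12), 60)/40959 + P/k = -119/40959 + 42/((I*sqrt(14777))) = -119*1/40959 + 42*(-I*sqrt(14777)/14777) = -119/40959 - 6*I*sqrt(14777)/2111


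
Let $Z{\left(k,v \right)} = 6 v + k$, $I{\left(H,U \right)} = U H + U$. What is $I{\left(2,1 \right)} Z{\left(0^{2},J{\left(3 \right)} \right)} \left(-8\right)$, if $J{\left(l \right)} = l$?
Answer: $-432$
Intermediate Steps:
$I{\left(H,U \right)} = U + H U$ ($I{\left(H,U \right)} = H U + U = U + H U$)
$Z{\left(k,v \right)} = k + 6 v$
$I{\left(2,1 \right)} Z{\left(0^{2},J{\left(3 \right)} \right)} \left(-8\right) = 1 \left(1 + 2\right) \left(0^{2} + 6 \cdot 3\right) \left(-8\right) = 1 \cdot 3 \left(0 + 18\right) \left(-8\right) = 3 \cdot 18 \left(-8\right) = 54 \left(-8\right) = -432$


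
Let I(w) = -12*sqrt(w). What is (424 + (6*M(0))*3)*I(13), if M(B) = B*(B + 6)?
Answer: -5088*sqrt(13) ≈ -18345.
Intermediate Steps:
M(B) = B*(6 + B)
(424 + (6*M(0))*3)*I(13) = (424 + (6*(0*(6 + 0)))*3)*(-12*sqrt(13)) = (424 + (6*(0*6))*3)*(-12*sqrt(13)) = (424 + (6*0)*3)*(-12*sqrt(13)) = (424 + 0*3)*(-12*sqrt(13)) = (424 + 0)*(-12*sqrt(13)) = 424*(-12*sqrt(13)) = -5088*sqrt(13)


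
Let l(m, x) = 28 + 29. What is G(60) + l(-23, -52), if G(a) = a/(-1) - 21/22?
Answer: -87/22 ≈ -3.9545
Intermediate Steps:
l(m, x) = 57
G(a) = -21/22 - a (G(a) = a*(-1) - 21*1/22 = -a - 21/22 = -21/22 - a)
G(60) + l(-23, -52) = (-21/22 - 1*60) + 57 = (-21/22 - 60) + 57 = -1341/22 + 57 = -87/22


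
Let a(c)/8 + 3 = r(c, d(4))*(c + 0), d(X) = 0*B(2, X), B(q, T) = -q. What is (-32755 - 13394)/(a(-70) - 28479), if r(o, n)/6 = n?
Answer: 15383/9501 ≈ 1.6191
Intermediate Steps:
d(X) = 0 (d(X) = 0*(-1*2) = 0*(-2) = 0)
r(o, n) = 6*n
a(c) = -24 (a(c) = -24 + 8*((6*0)*(c + 0)) = -24 + 8*(0*c) = -24 + 8*0 = -24 + 0 = -24)
(-32755 - 13394)/(a(-70) - 28479) = (-32755 - 13394)/(-24 - 28479) = -46149/(-28503) = -46149*(-1/28503) = 15383/9501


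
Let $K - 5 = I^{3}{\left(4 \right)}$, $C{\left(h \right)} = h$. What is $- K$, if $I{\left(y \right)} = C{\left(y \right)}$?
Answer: $-69$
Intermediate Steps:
$I{\left(y \right)} = y$
$K = 69$ ($K = 5 + 4^{3} = 5 + 64 = 69$)
$- K = \left(-1\right) 69 = -69$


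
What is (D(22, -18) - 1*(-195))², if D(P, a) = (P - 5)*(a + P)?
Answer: 69169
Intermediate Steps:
D(P, a) = (-5 + P)*(P + a)
(D(22, -18) - 1*(-195))² = ((22² - 5*22 - 5*(-18) + 22*(-18)) - 1*(-195))² = ((484 - 110 + 90 - 396) + 195)² = (68 + 195)² = 263² = 69169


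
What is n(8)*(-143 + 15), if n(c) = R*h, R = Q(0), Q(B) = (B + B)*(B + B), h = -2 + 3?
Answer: 0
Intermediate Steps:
h = 1
Q(B) = 4*B**2 (Q(B) = (2*B)*(2*B) = 4*B**2)
R = 0 (R = 4*0**2 = 4*0 = 0)
n(c) = 0 (n(c) = 0*1 = 0)
n(8)*(-143 + 15) = 0*(-143 + 15) = 0*(-128) = 0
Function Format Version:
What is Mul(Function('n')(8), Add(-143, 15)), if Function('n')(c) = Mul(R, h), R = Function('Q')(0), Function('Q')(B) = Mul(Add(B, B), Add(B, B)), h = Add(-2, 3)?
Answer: 0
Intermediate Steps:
h = 1
Function('Q')(B) = Mul(4, Pow(B, 2)) (Function('Q')(B) = Mul(Mul(2, B), Mul(2, B)) = Mul(4, Pow(B, 2)))
R = 0 (R = Mul(4, Pow(0, 2)) = Mul(4, 0) = 0)
Function('n')(c) = 0 (Function('n')(c) = Mul(0, 1) = 0)
Mul(Function('n')(8), Add(-143, 15)) = Mul(0, Add(-143, 15)) = Mul(0, -128) = 0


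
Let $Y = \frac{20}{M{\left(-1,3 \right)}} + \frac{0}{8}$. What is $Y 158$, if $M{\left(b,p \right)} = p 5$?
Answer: $\frac{632}{3} \approx 210.67$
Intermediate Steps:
$M{\left(b,p \right)} = 5 p$
$Y = \frac{4}{3}$ ($Y = \frac{20}{5 \cdot 3} + \frac{0}{8} = \frac{20}{15} + 0 \cdot \frac{1}{8} = 20 \cdot \frac{1}{15} + 0 = \frac{4}{3} + 0 = \frac{4}{3} \approx 1.3333$)
$Y 158 = \frac{4}{3} \cdot 158 = \frac{632}{3}$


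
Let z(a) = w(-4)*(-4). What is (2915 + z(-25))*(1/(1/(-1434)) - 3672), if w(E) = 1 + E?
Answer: -14945262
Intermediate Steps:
z(a) = 12 (z(a) = (1 - 4)*(-4) = -3*(-4) = 12)
(2915 + z(-25))*(1/(1/(-1434)) - 3672) = (2915 + 12)*(1/(1/(-1434)) - 3672) = 2927*(1/(-1/1434) - 3672) = 2927*(-1434 - 3672) = 2927*(-5106) = -14945262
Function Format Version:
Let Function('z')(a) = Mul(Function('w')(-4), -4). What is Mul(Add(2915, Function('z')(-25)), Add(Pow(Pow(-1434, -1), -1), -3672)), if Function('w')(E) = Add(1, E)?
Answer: -14945262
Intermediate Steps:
Function('z')(a) = 12 (Function('z')(a) = Mul(Add(1, -4), -4) = Mul(-3, -4) = 12)
Mul(Add(2915, Function('z')(-25)), Add(Pow(Pow(-1434, -1), -1), -3672)) = Mul(Add(2915, 12), Add(Pow(Pow(-1434, -1), -1), -3672)) = Mul(2927, Add(Pow(Rational(-1, 1434), -1), -3672)) = Mul(2927, Add(-1434, -3672)) = Mul(2927, -5106) = -14945262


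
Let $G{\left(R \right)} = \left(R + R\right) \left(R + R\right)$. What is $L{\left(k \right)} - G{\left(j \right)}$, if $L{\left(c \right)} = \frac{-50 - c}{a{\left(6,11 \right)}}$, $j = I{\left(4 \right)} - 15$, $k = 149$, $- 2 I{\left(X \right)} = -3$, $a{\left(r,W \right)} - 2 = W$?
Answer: $- \frac{9676}{13} \approx -744.31$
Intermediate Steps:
$a{\left(r,W \right)} = 2 + W$
$I{\left(X \right)} = \frac{3}{2}$ ($I{\left(X \right)} = \left(- \frac{1}{2}\right) \left(-3\right) = \frac{3}{2}$)
$j = - \frac{27}{2}$ ($j = \frac{3}{2} - 15 = - \frac{27}{2} \approx -13.5$)
$L{\left(c \right)} = - \frac{50}{13} - \frac{c}{13}$ ($L{\left(c \right)} = \frac{-50 - c}{2 + 11} = \frac{-50 - c}{13} = \left(-50 - c\right) \frac{1}{13} = - \frac{50}{13} - \frac{c}{13}$)
$G{\left(R \right)} = 4 R^{2}$ ($G{\left(R \right)} = 2 R 2 R = 4 R^{2}$)
$L{\left(k \right)} - G{\left(j \right)} = \left(- \frac{50}{13} - \frac{149}{13}\right) - 4 \left(- \frac{27}{2}\right)^{2} = \left(- \frac{50}{13} - \frac{149}{13}\right) - 4 \cdot \frac{729}{4} = - \frac{199}{13} - 729 = - \frac{9676}{13}$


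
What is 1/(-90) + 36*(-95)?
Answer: -307801/90 ≈ -3420.0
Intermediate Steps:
1/(-90) + 36*(-95) = -1/90 - 3420 = -307801/90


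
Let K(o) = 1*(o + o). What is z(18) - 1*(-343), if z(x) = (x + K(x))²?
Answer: 3259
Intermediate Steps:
K(o) = 2*o (K(o) = 1*(2*o) = 2*o)
z(x) = 9*x² (z(x) = (x + 2*x)² = (3*x)² = 9*x²)
z(18) - 1*(-343) = 9*18² - 1*(-343) = 9*324 + 343 = 2916 + 343 = 3259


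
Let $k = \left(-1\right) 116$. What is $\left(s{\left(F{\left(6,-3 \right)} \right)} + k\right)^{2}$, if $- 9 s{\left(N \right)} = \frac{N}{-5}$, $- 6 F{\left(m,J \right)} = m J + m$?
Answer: $\frac{27227524}{2025} \approx 13446.0$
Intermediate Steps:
$F{\left(m,J \right)} = - \frac{m}{6} - \frac{J m}{6}$ ($F{\left(m,J \right)} = - \frac{m J + m}{6} = - \frac{J m + m}{6} = - \frac{m + J m}{6} = - \frac{m}{6} - \frac{J m}{6}$)
$k = -116$
$s{\left(N \right)} = \frac{N}{45}$ ($s{\left(N \right)} = - \frac{N \frac{1}{-5}}{9} = - \frac{N \left(- \frac{1}{5}\right)}{9} = - \frac{\left(- \frac{1}{5}\right) N}{9} = \frac{N}{45}$)
$\left(s{\left(F{\left(6,-3 \right)} \right)} + k\right)^{2} = \left(\frac{\left(- \frac{1}{6}\right) 6 \left(1 - 3\right)}{45} - 116\right)^{2} = \left(\frac{\left(- \frac{1}{6}\right) 6 \left(-2\right)}{45} - 116\right)^{2} = \left(\frac{1}{45} \cdot 2 - 116\right)^{2} = \left(\frac{2}{45} - 116\right)^{2} = \left(- \frac{5218}{45}\right)^{2} = \frac{27227524}{2025}$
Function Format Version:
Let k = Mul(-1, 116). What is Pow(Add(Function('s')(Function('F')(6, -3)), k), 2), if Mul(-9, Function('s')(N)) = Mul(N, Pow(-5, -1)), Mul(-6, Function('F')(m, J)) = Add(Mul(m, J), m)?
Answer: Rational(27227524, 2025) ≈ 13446.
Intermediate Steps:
Function('F')(m, J) = Add(Mul(Rational(-1, 6), m), Mul(Rational(-1, 6), J, m)) (Function('F')(m, J) = Mul(Rational(-1, 6), Add(Mul(m, J), m)) = Mul(Rational(-1, 6), Add(Mul(J, m), m)) = Mul(Rational(-1, 6), Add(m, Mul(J, m))) = Add(Mul(Rational(-1, 6), m), Mul(Rational(-1, 6), J, m)))
k = -116
Function('s')(N) = Mul(Rational(1, 45), N) (Function('s')(N) = Mul(Rational(-1, 9), Mul(N, Pow(-5, -1))) = Mul(Rational(-1, 9), Mul(N, Rational(-1, 5))) = Mul(Rational(-1, 9), Mul(Rational(-1, 5), N)) = Mul(Rational(1, 45), N))
Pow(Add(Function('s')(Function('F')(6, -3)), k), 2) = Pow(Add(Mul(Rational(1, 45), Mul(Rational(-1, 6), 6, Add(1, -3))), -116), 2) = Pow(Add(Mul(Rational(1, 45), Mul(Rational(-1, 6), 6, -2)), -116), 2) = Pow(Add(Mul(Rational(1, 45), 2), -116), 2) = Pow(Add(Rational(2, 45), -116), 2) = Pow(Rational(-5218, 45), 2) = Rational(27227524, 2025)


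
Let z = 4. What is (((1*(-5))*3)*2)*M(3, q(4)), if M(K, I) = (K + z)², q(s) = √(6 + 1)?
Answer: -1470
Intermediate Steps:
q(s) = √7
M(K, I) = (4 + K)² (M(K, I) = (K + 4)² = (4 + K)²)
(((1*(-5))*3)*2)*M(3, q(4)) = (((1*(-5))*3)*2)*(4 + 3)² = (-5*3*2)*7² = -15*2*49 = -30*49 = -1470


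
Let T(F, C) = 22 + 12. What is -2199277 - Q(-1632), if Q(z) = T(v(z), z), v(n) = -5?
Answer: -2199311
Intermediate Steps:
T(F, C) = 34
Q(z) = 34
-2199277 - Q(-1632) = -2199277 - 1*34 = -2199277 - 34 = -2199311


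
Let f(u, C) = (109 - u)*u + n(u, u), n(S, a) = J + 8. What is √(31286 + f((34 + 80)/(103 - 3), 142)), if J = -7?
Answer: 21*√178061/50 ≈ 177.23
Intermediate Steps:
n(S, a) = 1 (n(S, a) = -7 + 8 = 1)
f(u, C) = 1 + u*(109 - u) (f(u, C) = (109 - u)*u + 1 = u*(109 - u) + 1 = 1 + u*(109 - u))
√(31286 + f((34 + 80)/(103 - 3), 142)) = √(31286 + (1 - ((34 + 80)/(103 - 3))² + 109*((34 + 80)/(103 - 3)))) = √(31286 + (1 - (114/100)² + 109*(114/100))) = √(31286 + (1 - (114*(1/100))² + 109*(114*(1/100)))) = √(31286 + (1 - (57/50)² + 109*(57/50))) = √(31286 + (1 - 1*3249/2500 + 6213/50)) = √(31286 + (1 - 3249/2500 + 6213/50)) = √(31286 + 309901/2500) = √(78524901/2500) = 21*√178061/50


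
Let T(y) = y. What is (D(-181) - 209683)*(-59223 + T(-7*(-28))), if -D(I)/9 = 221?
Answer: 12494363144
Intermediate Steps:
D(I) = -1989 (D(I) = -9*221 = -1989)
(D(-181) - 209683)*(-59223 + T(-7*(-28))) = (-1989 - 209683)*(-59223 - 7*(-28)) = -211672*(-59223 + 196) = -211672*(-59027) = 12494363144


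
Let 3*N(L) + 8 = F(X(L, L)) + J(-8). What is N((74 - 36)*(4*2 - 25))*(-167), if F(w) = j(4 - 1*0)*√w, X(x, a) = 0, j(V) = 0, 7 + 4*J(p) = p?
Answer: 7849/12 ≈ 654.08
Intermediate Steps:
J(p) = -7/4 + p/4
F(w) = 0 (F(w) = 0*√w = 0)
N(L) = -47/12 (N(L) = -8/3 + (0 + (-7/4 + (¼)*(-8)))/3 = -8/3 + (0 + (-7/4 - 2))/3 = -8/3 + (0 - 15/4)/3 = -8/3 + (⅓)*(-15/4) = -8/3 - 5/4 = -47/12)
N((74 - 36)*(4*2 - 25))*(-167) = -47/12*(-167) = 7849/12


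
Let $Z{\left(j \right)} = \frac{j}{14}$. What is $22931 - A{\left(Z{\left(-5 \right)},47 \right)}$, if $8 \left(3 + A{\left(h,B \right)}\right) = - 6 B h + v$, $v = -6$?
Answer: $\frac{1283641}{56} \approx 22922.0$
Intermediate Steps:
$Z{\left(j \right)} = \frac{j}{14}$ ($Z{\left(j \right)} = j \frac{1}{14} = \frac{j}{14}$)
$A{\left(h,B \right)} = - \frac{15}{4} - \frac{3 B h}{4}$ ($A{\left(h,B \right)} = -3 + \frac{- 6 B h - 6}{8} = -3 + \frac{-6 - 6 B h}{8} = -3 - \left(\frac{3}{4} + \frac{3 B h}{4}\right) = - \frac{15}{4} - \frac{3 B h}{4}$)
$22931 - A{\left(Z{\left(-5 \right)},47 \right)} = 22931 - \left(- \frac{15}{4} - \frac{141 \cdot \frac{1}{14} \left(-5\right)}{4}\right) = 22931 - \left(- \frac{15}{4} - \frac{141}{4} \left(- \frac{5}{14}\right)\right) = 22931 - \left(- \frac{15}{4} + \frac{705}{56}\right) = 22931 - \frac{495}{56} = \frac{1283641}{56}$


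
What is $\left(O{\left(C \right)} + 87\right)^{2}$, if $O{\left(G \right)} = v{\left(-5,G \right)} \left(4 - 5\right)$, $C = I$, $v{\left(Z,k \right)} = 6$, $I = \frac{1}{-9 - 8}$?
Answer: $6561$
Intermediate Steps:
$I = - \frac{1}{17}$ ($I = \frac{1}{-9 - 8} = \frac{1}{-17} = - \frac{1}{17} \approx -0.058824$)
$C = - \frac{1}{17} \approx -0.058824$
$O{\left(G \right)} = -6$ ($O{\left(G \right)} = 6 \left(4 - 5\right) = 6 \left(-1\right) = -6$)
$\left(O{\left(C \right)} + 87\right)^{2} = \left(-6 + 87\right)^{2} = 81^{2} = 6561$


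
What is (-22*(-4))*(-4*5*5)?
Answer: -8800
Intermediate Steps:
(-22*(-4))*(-4*5*5) = 88*(-20*5) = 88*(-100) = -8800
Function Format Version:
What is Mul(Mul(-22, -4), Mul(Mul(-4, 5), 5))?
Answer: -8800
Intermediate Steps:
Mul(Mul(-22, -4), Mul(Mul(-4, 5), 5)) = Mul(88, Mul(-20, 5)) = Mul(88, -100) = -8800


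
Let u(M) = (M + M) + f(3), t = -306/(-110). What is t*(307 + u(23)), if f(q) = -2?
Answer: 53703/55 ≈ 976.42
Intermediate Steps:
t = 153/55 (t = -306*(-1/110) = 153/55 ≈ 2.7818)
u(M) = -2 + 2*M (u(M) = (M + M) - 2 = 2*M - 2 = -2 + 2*M)
t*(307 + u(23)) = 153*(307 + (-2 + 2*23))/55 = 153*(307 + (-2 + 46))/55 = 153*(307 + 44)/55 = (153/55)*351 = 53703/55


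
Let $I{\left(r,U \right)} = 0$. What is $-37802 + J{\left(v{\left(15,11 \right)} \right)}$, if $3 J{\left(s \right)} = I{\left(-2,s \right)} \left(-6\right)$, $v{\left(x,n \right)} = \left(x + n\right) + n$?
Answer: $-37802$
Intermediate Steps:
$v{\left(x,n \right)} = x + 2 n$ ($v{\left(x,n \right)} = \left(n + x\right) + n = x + 2 n$)
$J{\left(s \right)} = 0$ ($J{\left(s \right)} = \frac{0 \left(-6\right)}{3} = \frac{1}{3} \cdot 0 = 0$)
$-37802 + J{\left(v{\left(15,11 \right)} \right)} = -37802 + 0 = -37802$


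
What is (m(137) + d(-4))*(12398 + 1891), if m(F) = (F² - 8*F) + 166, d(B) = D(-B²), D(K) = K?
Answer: 254672847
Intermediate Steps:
d(B) = -B²
m(F) = 166 + F² - 8*F
(m(137) + d(-4))*(12398 + 1891) = ((166 + 137² - 8*137) - 1*(-4)²)*(12398 + 1891) = ((166 + 18769 - 1096) - 1*16)*14289 = (17839 - 16)*14289 = 17823*14289 = 254672847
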